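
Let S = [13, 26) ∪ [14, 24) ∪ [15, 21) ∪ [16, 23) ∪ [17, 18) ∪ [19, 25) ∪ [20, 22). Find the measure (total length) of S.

13

Merged: [13, 26).
Length: 13.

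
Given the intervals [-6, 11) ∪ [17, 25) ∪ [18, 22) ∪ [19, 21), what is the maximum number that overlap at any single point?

At 19, 3 of the intervals are simultaneously active.
No point has more.

3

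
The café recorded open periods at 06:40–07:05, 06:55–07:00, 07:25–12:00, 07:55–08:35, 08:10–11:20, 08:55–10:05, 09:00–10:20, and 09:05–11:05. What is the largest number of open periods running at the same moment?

At 09:05, 5 of the intervals are simultaneously active.
No point has more.

5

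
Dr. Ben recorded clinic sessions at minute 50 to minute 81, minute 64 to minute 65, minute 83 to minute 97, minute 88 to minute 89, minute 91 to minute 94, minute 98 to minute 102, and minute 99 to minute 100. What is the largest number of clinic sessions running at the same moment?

Sweep endpoints in order; track running count of active intervals.
Peak of 2 reached at minute 64.

2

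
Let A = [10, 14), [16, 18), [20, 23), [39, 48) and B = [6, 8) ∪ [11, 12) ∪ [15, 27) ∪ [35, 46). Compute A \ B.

[10, 11) ∪ [12, 14) ∪ [46, 48)

[10, 14) with B removed leaves [10, 11), [12, 14).
[16, 18) lies entirely inside B → drops out.
[20, 23) lies entirely inside B → drops out.
[39, 48) with B removed leaves [46, 48).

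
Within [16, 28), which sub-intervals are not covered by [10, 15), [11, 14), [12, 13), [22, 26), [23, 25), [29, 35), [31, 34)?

[16, 22) ∪ [26, 28)

The merged coverage is [10, 15), [22, 26), [29, 35).
Complement within [16, 28): [16, 22), [26, 28).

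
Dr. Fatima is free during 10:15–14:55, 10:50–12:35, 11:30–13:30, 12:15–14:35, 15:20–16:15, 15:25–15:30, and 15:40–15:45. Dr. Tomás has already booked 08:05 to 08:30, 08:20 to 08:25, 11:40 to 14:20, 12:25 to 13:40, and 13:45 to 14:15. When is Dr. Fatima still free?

10:15–11:40, 14:20–14:55, 15:20–16:15

Merge the first list: 10:15–14:55, 15:20–16:15.
Merge the second list: 08:05–08:30, 11:40–14:20.
10:15–14:55 with B removed leaves 10:15–11:40, 14:20–14:55.
15:20–16:15 is untouched.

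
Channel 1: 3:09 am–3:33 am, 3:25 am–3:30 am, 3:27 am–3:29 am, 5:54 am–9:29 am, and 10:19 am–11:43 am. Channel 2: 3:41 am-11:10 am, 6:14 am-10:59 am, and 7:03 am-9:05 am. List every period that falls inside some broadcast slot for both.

5:54 am–9:29 am, 10:19 am–11:10 am

First set merges to 3:09 am–3:33 am, 5:54 am–9:29 am, 10:19 am–11:43 am.
Second set merges to 3:41 am–11:10 am.
3:09 am–3:33 am meets no B interval.
5:54 am–9:29 am ∩ B → 5:54 am–9:29 am.
10:19 am–11:43 am ∩ B → 10:19 am–11:10 am.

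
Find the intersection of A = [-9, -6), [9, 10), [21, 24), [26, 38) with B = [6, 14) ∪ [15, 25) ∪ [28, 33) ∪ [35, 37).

[9, 10) ∪ [21, 24) ∪ [28, 33) ∪ [35, 37)

[-9, -6) falls entirely outside B.
[9, 10) overlaps B on [9, 10).
[21, 24) overlaps B on [21, 24).
[26, 38) overlaps B on [28, 33), [35, 37).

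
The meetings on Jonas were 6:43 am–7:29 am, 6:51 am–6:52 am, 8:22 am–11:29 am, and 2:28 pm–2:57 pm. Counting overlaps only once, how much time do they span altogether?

Merged: 6:43 am–7:29 am, 8:22 am–11:29 am, 2:28 pm–2:57 pm.
Lengths: 46 min + 3 h 7 min + 29 min = 4 h 22 min.

4 h 22 min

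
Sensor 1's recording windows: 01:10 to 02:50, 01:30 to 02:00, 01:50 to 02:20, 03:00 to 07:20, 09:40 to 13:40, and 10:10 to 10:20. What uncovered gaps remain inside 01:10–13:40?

Covered (merged): 01:10–02:50, 03:00–07:20, 09:40–13:40.
Gaps within 01:10–13:40: 02:50–03:00, 07:20–09:40.

02:50–03:00, 07:20–09:40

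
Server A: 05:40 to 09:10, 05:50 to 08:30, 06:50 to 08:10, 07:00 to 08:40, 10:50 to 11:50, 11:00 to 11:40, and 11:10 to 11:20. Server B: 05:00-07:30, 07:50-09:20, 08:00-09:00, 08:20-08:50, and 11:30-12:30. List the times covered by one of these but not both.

Merge the first list: 05:40–09:10, 10:50–11:50.
Merge the second list: 05:00–07:30, 07:50–09:20, 11:30–12:30.
A \ B = 07:30–07:50, 10:50–11:30.
B \ A = 05:00–05:40, 09:10–09:20, 11:50–12:30.
Union of the two gives the symmetric difference.

05:00–05:40, 07:30–07:50, 09:10–09:20, 10:50–11:30, 11:50–12:30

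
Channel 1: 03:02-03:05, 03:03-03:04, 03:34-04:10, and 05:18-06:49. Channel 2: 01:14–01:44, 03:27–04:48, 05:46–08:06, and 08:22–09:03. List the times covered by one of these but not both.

01:14–01:44, 03:02–03:05, 03:27–03:34, 04:10–04:48, 05:18–05:46, 06:49–08:06, 08:22–09:03

A, merged: 03:02–03:05, 03:34–04:10, 05:18–06:49.
A \ B = 03:02–03:05, 05:18–05:46.
B \ A = 01:14–01:44, 03:27–03:34, 04:10–04:48, 06:49–08:06, 08:22–09:03.
Union of the two gives the symmetric difference.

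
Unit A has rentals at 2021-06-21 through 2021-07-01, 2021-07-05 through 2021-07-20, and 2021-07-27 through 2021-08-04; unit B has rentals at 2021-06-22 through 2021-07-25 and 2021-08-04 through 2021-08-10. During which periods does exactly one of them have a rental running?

A \ B = 2021-06-21 through 2021-06-21, 2021-07-27 through 2021-08-03.
B \ A = 2021-07-02 through 2021-07-04, 2021-07-21 through 2021-07-25, 2021-08-05 through 2021-08-10.
Union of the two gives the symmetric difference.

2021-06-21 through 2021-06-21, 2021-07-02 through 2021-07-04, 2021-07-21 through 2021-07-25, 2021-07-27 through 2021-08-03, 2021-08-05 through 2021-08-10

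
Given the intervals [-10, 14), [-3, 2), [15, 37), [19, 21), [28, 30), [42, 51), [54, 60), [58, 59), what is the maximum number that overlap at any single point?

2

Walk the sorted start/end points keeping a running depth.
The depth first hits 2 at -3.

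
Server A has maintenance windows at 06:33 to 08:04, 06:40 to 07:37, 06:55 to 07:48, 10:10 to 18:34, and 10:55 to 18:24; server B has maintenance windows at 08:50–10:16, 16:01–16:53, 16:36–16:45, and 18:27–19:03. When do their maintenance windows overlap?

10:10–10:16, 16:01–16:53, 18:27–18:34

Merge the first list: 06:33–08:04, 10:10–18:34.
Merge the second list: 08:50–10:16, 16:01–16:53, 18:27–19:03.
06:33–08:04 falls entirely outside B.
10:10–18:34 overlaps B on 10:10–10:16, 16:01–16:53, 18:27–18:34.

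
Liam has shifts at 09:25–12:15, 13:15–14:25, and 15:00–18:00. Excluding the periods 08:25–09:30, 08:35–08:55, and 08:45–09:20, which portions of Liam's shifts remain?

09:30-12:15, 13:15-14:25, 15:00-18:00

Merge the second list: 08:25-09:30.
09:25-12:15 \ B = 09:30-12:15.
13:15-14:25: nothing removed.
15:00-18:00: nothing removed.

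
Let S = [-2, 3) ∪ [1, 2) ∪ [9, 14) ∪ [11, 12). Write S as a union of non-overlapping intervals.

[-2, 3) ∪ [9, 14)

[1, 2) overlaps/touches [-2, 3) → extend to [-2, 3).
[9, 14) is disjoint → start new block.
[11, 12) overlaps/touches [9, 14) → extend to [9, 14).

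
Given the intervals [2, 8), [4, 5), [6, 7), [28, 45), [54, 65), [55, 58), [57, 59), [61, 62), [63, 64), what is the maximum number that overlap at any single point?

3

Walk the sorted start/end points keeping a running depth.
The depth first hits 3 at 57.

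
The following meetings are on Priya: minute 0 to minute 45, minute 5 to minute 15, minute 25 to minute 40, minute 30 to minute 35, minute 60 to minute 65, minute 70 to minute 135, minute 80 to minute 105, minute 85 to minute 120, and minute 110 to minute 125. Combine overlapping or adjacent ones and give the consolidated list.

minute 5 to minute 15 overlaps/touches minute 0 to minute 45 → extend to minute 0 to minute 45.
minute 25 to minute 40 overlaps/touches minute 0 to minute 45 → extend to minute 0 to minute 45.
minute 30 to minute 35 overlaps/touches minute 0 to minute 45 → extend to minute 0 to minute 45.
minute 60 to minute 65 is disjoint → start new block.
minute 70 to minute 135 is disjoint → start new block.
minute 80 to minute 105 overlaps/touches minute 70 to minute 135 → extend to minute 70 to minute 135.
minute 85 to minute 120 overlaps/touches minute 70 to minute 135 → extend to minute 70 to minute 135.
minute 110 to minute 125 overlaps/touches minute 70 to minute 135 → extend to minute 70 to minute 135.

minute 0 to minute 45, minute 60 to minute 65, minute 70 to minute 135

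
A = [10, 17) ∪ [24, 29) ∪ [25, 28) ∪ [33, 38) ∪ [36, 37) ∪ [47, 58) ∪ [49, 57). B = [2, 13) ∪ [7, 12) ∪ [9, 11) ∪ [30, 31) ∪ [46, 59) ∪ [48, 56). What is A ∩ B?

[10, 13) ∪ [47, 58)

Merge the first list: [10, 17), [24, 29), [33, 38), [47, 58).
Merge the second list: [2, 13), [30, 31), [46, 59).
[10, 17) overlaps B on [10, 13).
[24, 29) falls entirely outside B.
[33, 38) falls entirely outside B.
[47, 58) overlaps B on [47, 58).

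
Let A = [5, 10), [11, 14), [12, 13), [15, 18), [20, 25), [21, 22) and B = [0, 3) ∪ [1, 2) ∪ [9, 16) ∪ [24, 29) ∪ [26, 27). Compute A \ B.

[5, 9) ∪ [16, 18) ∪ [20, 24)

A, merged: [5, 10), [11, 14), [15, 18), [20, 25).
B, merged: [0, 3), [9, 16), [24, 29).
[5, 10) \ B = [5, 9).
[11, 14): entirely removed.
[15, 18) \ B = [16, 18).
[20, 25) \ B = [20, 24).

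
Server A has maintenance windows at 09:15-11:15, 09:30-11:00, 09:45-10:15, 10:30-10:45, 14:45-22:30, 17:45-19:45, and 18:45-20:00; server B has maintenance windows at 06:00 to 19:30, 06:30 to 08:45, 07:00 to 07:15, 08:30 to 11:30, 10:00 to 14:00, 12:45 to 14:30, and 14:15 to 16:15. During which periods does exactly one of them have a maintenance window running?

Merge the first list: 09:15–11:15, 14:45–22:30.
Merge the second list: 06:00–19:30.
A but not B: 19:30–22:30.
B but not A: 06:00–09:15, 11:15–14:45.
Combining gives A △ B.

06:00–09:15, 11:15–14:45, 19:30–22:30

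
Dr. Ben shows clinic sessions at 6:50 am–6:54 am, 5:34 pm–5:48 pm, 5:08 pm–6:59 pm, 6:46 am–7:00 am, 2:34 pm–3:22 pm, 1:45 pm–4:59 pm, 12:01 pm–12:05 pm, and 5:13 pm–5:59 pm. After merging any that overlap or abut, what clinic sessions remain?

Sort by start: 6:46 am–7:00 am, 6:50 am–6:54 am, 12:01 pm–12:05 pm, 1:45 pm–4:59 pm, 2:34 pm–3:22 pm, 5:08 pm–6:59 pm, 5:13 pm–5:59 pm, 5:34 pm–5:48 pm.
6:50 am–6:54 am overlaps/touches 6:46 am–7:00 am → extend to 6:46 am–7:00 am.
12:01 pm–12:05 pm is disjoint → start new block.
1:45 pm–4:59 pm is disjoint → start new block.
2:34 pm–3:22 pm overlaps/touches 1:45 pm–4:59 pm → extend to 1:45 pm–4:59 pm.
5:08 pm–6:59 pm is disjoint → start new block.
5:13 pm–5:59 pm overlaps/touches 5:08 pm–6:59 pm → extend to 5:08 pm–6:59 pm.
5:34 pm–5:48 pm overlaps/touches 5:08 pm–6:59 pm → extend to 5:08 pm–6:59 pm.

6:46 am–7:00 am, 12:01 pm–12:05 pm, 1:45 pm–4:59 pm, 5:08 pm–6:59 pm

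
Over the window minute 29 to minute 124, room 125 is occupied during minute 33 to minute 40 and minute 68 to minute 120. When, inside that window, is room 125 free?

minute 29 to minute 33, minute 40 to minute 68, minute 120 to minute 124

Covered (merged): minute 33 to minute 40, minute 68 to minute 120.
Complement within minute 29 to minute 124: minute 29 to minute 33, minute 40 to minute 68, minute 120 to minute 124.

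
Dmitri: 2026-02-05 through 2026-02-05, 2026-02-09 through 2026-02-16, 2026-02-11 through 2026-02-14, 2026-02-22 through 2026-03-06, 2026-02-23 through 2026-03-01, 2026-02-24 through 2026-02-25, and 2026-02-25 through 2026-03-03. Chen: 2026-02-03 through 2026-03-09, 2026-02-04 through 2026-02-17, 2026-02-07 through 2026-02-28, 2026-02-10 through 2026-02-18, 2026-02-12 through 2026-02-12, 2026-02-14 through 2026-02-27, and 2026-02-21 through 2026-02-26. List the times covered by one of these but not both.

2026-02-03 through 2026-02-04, 2026-02-06 through 2026-02-08, 2026-02-17 through 2026-02-21, 2026-03-07 through 2026-03-09

First set merges to 2026-02-05 through 2026-02-05, 2026-02-09 through 2026-02-16, 2026-02-22 through 2026-03-06.
Second set merges to 2026-02-03 through 2026-03-09.
A \ B = none.
B \ A = 2026-02-03 through 2026-02-04, 2026-02-06 through 2026-02-08, 2026-02-17 through 2026-02-21, 2026-03-07 through 2026-03-09.
Union of the two gives the symmetric difference.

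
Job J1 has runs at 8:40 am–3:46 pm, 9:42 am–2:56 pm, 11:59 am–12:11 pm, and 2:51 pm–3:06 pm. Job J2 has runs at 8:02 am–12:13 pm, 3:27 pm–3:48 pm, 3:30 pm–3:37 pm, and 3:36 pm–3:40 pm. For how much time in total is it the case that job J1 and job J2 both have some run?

Merge the first list: 8:40 am–3:46 pm.
Merge the second list: 8:02 am–12:13 pm, 3:27 pm–3:48 pm.
A ∩ B = 8:40 am–12:13 pm, 3:27 pm–3:46 pm.
Total: 3 h 33 min + 19 min = 3 h 52 min.

3 h 52 min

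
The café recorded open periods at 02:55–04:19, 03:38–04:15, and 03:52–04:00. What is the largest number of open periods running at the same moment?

3

Walk the sorted start/end points keeping a running depth.
The depth first hits 3 at 03:52.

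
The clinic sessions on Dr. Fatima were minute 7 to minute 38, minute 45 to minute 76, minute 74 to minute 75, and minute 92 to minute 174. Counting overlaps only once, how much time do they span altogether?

144 minutes

Merged: minute 7 to minute 38, minute 45 to minute 76, minute 92 to minute 174.
Lengths: 31 minutes + 31 minutes + 82 minutes = 144 minutes.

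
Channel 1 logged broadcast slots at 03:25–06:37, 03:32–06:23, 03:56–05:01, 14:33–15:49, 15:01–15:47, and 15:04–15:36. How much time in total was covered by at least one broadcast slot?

4 h 28 min

Merged: 03:25–06:37, 14:33–15:49.
Lengths: 3 h 12 min + 1 h 16 min = 4 h 28 min.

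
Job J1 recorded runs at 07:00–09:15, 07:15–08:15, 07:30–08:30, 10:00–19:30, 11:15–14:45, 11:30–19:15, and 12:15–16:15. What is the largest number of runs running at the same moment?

Walk the sorted start/end points keeping a running depth.
The depth first hits 4 at 12:15.

4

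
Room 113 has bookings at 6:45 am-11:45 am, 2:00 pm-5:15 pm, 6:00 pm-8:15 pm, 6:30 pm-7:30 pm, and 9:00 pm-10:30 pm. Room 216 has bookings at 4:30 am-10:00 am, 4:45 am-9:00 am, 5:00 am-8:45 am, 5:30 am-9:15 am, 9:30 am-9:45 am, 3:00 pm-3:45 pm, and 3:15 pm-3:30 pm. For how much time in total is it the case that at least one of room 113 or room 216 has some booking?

14 h 15 min

First set merges to 6:45 am–11:45 am, 2:00 pm–5:15 pm, 6:00 pm–8:15 pm, 9:00 pm–10:30 pm.
Second set merges to 4:30 am–10:00 am, 3:00 pm–3:45 pm.
A ∪ B = 4:30 am–11:45 am, 2:00 pm–5:15 pm, 6:00 pm–8:15 pm, 9:00 pm–10:30 pm.
Total: 7 h 15 min + 3 h 15 min + 2 h 15 min + 1 h 30 min = 14 h 15 min.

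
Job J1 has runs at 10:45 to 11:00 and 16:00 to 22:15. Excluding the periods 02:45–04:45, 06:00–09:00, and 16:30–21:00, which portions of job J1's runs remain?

10:45–11:00: no B overlap → unchanged.
16:00–22:15 minus B → 16:00–16:30, 21:00–22:15.

10:45–11:00, 16:00–16:30, 21:00–22:15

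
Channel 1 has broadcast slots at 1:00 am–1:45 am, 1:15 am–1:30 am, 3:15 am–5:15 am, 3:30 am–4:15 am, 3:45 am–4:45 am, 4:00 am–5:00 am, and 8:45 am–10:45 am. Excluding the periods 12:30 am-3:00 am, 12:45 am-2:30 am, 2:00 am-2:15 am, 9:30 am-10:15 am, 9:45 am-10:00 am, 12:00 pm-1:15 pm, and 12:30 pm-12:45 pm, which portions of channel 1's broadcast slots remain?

3:15 am–5:15 am, 8:45 am–9:30 am, 10:15 am–10:45 am

A, merged: 1:00 am–1:45 am, 3:15 am–5:15 am, 8:45 am–10:45 am.
B, merged: 12:30 am–3:00 am, 9:30 am–10:15 am, 12:00 pm–1:15 pm.
1:00 am–1:45 am lies entirely inside B → drops out.
3:15 am–5:15 am is untouched.
8:45 am–10:45 am with B removed leaves 8:45 am–9:30 am, 10:15 am–10:45 am.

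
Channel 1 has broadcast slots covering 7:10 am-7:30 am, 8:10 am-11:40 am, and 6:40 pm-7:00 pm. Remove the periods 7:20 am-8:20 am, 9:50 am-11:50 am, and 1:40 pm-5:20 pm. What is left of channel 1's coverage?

7:10 am–7:20 am, 8:20 am–9:50 am, 6:40 pm–7:00 pm

7:10 am–7:30 am \ B = 7:10 am–7:20 am.
8:10 am–11:40 am \ B = 8:20 am–9:50 am.
6:40 pm–7:00 pm: nothing removed.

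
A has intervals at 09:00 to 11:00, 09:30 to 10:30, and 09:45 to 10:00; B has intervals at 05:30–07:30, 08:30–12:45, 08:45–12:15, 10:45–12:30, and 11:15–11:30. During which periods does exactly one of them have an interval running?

First set merges to 09:00-11:00.
Second set merges to 05:30-07:30, 08:30-12:45.
A but not B: none.
B but not A: 05:30-07:30, 08:30-09:00, 11:00-12:45.
Combining gives A △ B.

05:30-07:30, 08:30-09:00, 11:00-12:45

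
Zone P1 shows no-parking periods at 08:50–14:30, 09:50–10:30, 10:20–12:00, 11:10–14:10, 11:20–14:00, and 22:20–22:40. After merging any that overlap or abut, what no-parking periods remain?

09:50–10:30 overlaps/touches 08:50–14:30 → extend to 08:50–14:30.
10:20–12:00 overlaps/touches 08:50–14:30 → extend to 08:50–14:30.
11:10–14:10 overlaps/touches 08:50–14:30 → extend to 08:50–14:30.
11:20–14:00 overlaps/touches 08:50–14:30 → extend to 08:50–14:30.
22:20–22:40 is disjoint → start new block.

08:50–14:30, 22:20–22:40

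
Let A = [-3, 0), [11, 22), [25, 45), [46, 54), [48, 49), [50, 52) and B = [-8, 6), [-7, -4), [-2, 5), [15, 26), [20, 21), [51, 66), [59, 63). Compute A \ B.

A, merged: [-3, 0), [11, 22), [25, 45), [46, 54).
B, merged: [-8, 6), [15, 26), [51, 66).
[-3, 0): fully covered by B → removed.
[11, 22) minus B → [11, 15).
[25, 45) minus B → [26, 45).
[46, 54) minus B → [46, 51).

[11, 15) ∪ [26, 45) ∪ [46, 51)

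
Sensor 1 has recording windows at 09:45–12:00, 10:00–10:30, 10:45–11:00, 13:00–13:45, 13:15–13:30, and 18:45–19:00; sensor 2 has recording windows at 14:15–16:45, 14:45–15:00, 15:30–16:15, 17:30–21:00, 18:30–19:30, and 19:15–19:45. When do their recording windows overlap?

18:45-19:00

Merge the first list: 09:45-12:00, 13:00-13:45, 18:45-19:00.
Merge the second list: 14:15-16:45, 17:30-21:00.
09:45-12:00 falls entirely outside B.
13:00-13:45 falls entirely outside B.
18:45-19:00 overlaps B on 18:45-19:00.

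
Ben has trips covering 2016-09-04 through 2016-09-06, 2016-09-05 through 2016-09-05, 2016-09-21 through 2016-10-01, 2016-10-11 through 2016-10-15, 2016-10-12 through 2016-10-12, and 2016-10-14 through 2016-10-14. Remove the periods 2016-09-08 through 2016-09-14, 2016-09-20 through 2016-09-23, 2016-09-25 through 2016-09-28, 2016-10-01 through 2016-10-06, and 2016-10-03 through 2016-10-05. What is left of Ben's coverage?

Merge the first list: 2016-09-04 through 2016-09-06, 2016-09-21 through 2016-10-01, 2016-10-11 through 2016-10-15.
Merge the second list: 2016-09-08 through 2016-09-14, 2016-09-20 through 2016-09-23, 2016-09-25 through 2016-09-28, 2016-10-01 through 2016-10-06.
2016-09-04 through 2016-09-06: no B overlap → unchanged.
2016-09-21 through 2016-10-01 minus B → 2016-09-24 through 2016-09-24, 2016-09-29 through 2016-09-30.
2016-10-11 through 2016-10-15: no B overlap → unchanged.

2016-09-04 through 2016-09-06, 2016-09-24 through 2016-09-24, 2016-09-29 through 2016-09-30, 2016-10-11 through 2016-10-15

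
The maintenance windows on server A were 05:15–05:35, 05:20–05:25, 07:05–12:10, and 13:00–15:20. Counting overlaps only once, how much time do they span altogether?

Merged: 05:15–05:35, 07:05–12:10, 13:00–15:20.
Lengths: 20 min + 5 h 5 min + 2 h 20 min = 7 h 45 min.

7 h 45 min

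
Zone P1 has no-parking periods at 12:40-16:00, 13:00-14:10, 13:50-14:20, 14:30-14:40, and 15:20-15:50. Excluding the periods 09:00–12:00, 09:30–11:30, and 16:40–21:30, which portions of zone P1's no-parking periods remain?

A, merged: 12:40–16:00.
B, merged: 09:00–12:00, 16:40–21:30.
12:40–16:00: no B overlap → unchanged.

12:40–16:00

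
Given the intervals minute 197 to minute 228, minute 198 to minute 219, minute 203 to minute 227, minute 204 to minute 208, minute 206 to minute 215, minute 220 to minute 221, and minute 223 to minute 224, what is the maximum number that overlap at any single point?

5

Walk the sorted start/end points keeping a running depth.
The depth first hits 5 at minute 206.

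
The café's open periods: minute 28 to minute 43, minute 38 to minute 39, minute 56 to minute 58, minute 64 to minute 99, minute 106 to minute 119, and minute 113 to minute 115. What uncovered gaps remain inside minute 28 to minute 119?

minute 43 to minute 56, minute 58 to minute 64, minute 99 to minute 106

The merged coverage is minute 28 to minute 43, minute 56 to minute 58, minute 64 to minute 99, minute 106 to minute 119.
Gaps within minute 28 to minute 119: minute 43 to minute 56, minute 58 to minute 64, minute 99 to minute 106.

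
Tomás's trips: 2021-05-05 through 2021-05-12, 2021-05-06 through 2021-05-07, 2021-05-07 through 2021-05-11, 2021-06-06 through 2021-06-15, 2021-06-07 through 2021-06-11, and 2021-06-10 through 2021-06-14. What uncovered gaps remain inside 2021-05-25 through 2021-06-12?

2021-05-25 through 2021-06-05

Covered (merged): 2021-05-05 through 2021-05-12, 2021-06-06 through 2021-06-15.
Gaps within 2021-05-25 through 2021-06-12: 2021-05-25 through 2021-06-05.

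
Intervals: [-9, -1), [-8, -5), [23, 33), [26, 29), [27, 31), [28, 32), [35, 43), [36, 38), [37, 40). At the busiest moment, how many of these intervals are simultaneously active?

Walk the sorted start/end points keeping a running depth.
The depth first hits 4 at 28.

4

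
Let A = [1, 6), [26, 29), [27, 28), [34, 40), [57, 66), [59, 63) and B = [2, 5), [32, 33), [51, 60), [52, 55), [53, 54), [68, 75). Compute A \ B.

Merge the first list: [1, 6), [26, 29), [34, 40), [57, 66).
Merge the second list: [2, 5), [32, 33), [51, 60), [68, 75).
[1, 6) with B removed leaves [1, 2), [5, 6).
[26, 29) is untouched.
[34, 40) is untouched.
[57, 66) with B removed leaves [60, 66).

[1, 2) ∪ [5, 6) ∪ [26, 29) ∪ [34, 40) ∪ [60, 66)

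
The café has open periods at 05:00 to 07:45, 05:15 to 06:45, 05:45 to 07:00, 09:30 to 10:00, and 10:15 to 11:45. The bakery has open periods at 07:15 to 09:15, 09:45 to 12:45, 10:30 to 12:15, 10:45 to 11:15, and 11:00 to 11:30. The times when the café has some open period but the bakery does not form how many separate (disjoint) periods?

Merge the first list: 05:00-07:45, 09:30-10:00, 10:15-11:45.
Merge the second list: 07:15-09:15, 09:45-12:45.
A \ B = 05:00-07:15, 09:30-09:45.
That is 2 disjoint pieces.

2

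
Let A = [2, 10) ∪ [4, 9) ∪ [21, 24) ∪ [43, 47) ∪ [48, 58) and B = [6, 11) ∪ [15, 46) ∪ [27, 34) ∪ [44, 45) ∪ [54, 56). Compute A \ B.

First set merges to [2, 10), [21, 24), [43, 47), [48, 58).
Second set merges to [6, 11), [15, 46), [54, 56).
[2, 10) \ B = [2, 6).
[21, 24): entirely removed.
[43, 47) \ B = [46, 47).
[48, 58) \ B = [48, 54), [56, 58).

[2, 6) ∪ [46, 47) ∪ [48, 54) ∪ [56, 58)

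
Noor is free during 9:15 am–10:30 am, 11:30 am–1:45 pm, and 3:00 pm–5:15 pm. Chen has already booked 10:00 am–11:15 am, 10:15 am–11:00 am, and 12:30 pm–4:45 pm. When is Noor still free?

9:15 am-10:00 am, 11:30 am-12:30 pm, 4:45 pm-5:15 pm

Second set merges to 10:00 am-11:15 am, 12:30 pm-4:45 pm.
9:15 am-10:30 am with B removed leaves 9:15 am-10:00 am.
11:30 am-1:45 pm with B removed leaves 11:30 am-12:30 pm.
3:00 pm-5:15 pm with B removed leaves 4:45 pm-5:15 pm.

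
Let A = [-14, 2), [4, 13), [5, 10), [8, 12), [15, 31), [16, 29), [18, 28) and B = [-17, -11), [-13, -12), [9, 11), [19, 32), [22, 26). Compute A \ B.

[-11, 2) ∪ [4, 9) ∪ [11, 13) ∪ [15, 19)

A, merged: [-14, 2), [4, 13), [15, 31).
B, merged: [-17, -11), [9, 11), [19, 32).
[-14, 2) minus B → [-11, 2).
[4, 13) minus B → [4, 9), [11, 13).
[15, 31) minus B → [15, 19).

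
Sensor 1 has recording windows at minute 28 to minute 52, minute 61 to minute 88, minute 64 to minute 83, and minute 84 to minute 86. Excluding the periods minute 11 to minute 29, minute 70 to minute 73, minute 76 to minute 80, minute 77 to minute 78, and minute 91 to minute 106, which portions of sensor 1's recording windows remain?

minute 29 to minute 52, minute 61 to minute 70, minute 73 to minute 76, minute 80 to minute 88

Merge the first list: minute 28 to minute 52, minute 61 to minute 88.
Merge the second list: minute 11 to minute 29, minute 70 to minute 73, minute 76 to minute 80, minute 91 to minute 106.
minute 28 to minute 52 with B removed leaves minute 29 to minute 52.
minute 61 to minute 88 with B removed leaves minute 61 to minute 70, minute 73 to minute 76, minute 80 to minute 88.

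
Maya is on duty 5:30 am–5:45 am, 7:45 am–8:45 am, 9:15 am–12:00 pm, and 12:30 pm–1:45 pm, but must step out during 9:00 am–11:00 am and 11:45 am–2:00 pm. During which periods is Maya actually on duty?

5:30 am-5:45 am is untouched.
7:45 am-8:45 am is untouched.
9:15 am-12:00 pm with B removed leaves 11:00 am-11:45 am.
12:30 pm-1:45 pm lies entirely inside B → drops out.

5:30 am-5:45 am, 7:45 am-8:45 am, 11:00 am-11:45 am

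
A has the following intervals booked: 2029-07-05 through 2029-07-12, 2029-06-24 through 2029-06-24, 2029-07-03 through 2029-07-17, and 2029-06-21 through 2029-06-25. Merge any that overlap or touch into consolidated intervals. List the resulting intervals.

Sort by start: 2029-06-21 through 2029-06-25, 2029-06-24 through 2029-06-24, 2029-07-03 through 2029-07-17, 2029-07-05 through 2029-07-12.
2029-06-24 through 2029-06-24 overlaps/touches 2029-06-21 through 2029-06-25 → extend to 2029-06-21 through 2029-06-25.
2029-07-03 through 2029-07-17 is disjoint → start new block.
2029-07-05 through 2029-07-12 overlaps/touches 2029-07-03 through 2029-07-17 → extend to 2029-07-03 through 2029-07-17.

2029-06-21 through 2029-06-25, 2029-07-03 through 2029-07-17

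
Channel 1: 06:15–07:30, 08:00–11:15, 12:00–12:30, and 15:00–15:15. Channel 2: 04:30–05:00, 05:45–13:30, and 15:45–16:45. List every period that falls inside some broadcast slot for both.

06:15–07:30, 08:00–11:15, 12:00–12:30

06:15–07:30 meets the second set on 06:15–07:30.
08:00–11:15 meets the second set on 08:00–11:15.
12:00–12:30 meets the second set on 12:00–12:30.
15:00–15:15: no overlap with the second set.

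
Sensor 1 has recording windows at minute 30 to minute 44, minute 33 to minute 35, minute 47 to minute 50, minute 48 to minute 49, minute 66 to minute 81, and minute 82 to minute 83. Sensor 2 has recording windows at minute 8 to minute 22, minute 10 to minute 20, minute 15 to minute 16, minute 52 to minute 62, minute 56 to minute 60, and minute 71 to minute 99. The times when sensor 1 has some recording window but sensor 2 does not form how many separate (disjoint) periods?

First set merges to minute 30 to minute 44, minute 47 to minute 50, minute 66 to minute 81, minute 82 to minute 83.
Second set merges to minute 8 to minute 22, minute 52 to minute 62, minute 71 to minute 99.
A \ B = minute 30 to minute 44, minute 47 to minute 50, minute 66 to minute 71.
That is 3 disjoint pieces.

3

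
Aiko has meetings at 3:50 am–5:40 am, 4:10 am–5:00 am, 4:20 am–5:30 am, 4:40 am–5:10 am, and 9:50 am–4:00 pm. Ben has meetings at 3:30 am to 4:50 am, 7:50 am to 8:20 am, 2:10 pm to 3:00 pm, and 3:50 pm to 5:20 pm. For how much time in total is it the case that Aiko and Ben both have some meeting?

First set merges to 3:50 am–5:40 am, 9:50 am–4:00 pm.
A ∩ B = 3:50 am–4:50 am, 2:10 pm–3:00 pm, 3:50 pm–4:00 pm.
Total: 1 h + 50 min + 10 min = 2 h.

2 h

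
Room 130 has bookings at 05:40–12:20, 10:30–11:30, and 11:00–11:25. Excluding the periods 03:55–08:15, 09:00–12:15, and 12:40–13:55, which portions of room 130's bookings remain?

08:15–09:00, 12:15–12:20

First set merges to 05:40–12:20.
05:40–12:20 with B removed leaves 08:15–09:00, 12:15–12:20.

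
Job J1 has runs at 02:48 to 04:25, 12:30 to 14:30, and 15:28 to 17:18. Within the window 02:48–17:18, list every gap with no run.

The merged coverage is 02:48–04:25, 12:30–14:30, 15:28–17:18.
Uncovered inside 02:48–17:18: 04:25–12:30, 14:30–15:28.

04:25–12:30, 14:30–15:28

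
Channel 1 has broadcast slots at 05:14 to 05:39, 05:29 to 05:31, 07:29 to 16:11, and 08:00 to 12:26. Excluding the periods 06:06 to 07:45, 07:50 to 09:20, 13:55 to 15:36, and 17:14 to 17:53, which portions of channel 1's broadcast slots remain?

A, merged: 05:14–05:39, 07:29–16:11.
05:14–05:39 is untouched.
07:29–16:11 with B removed leaves 07:45–07:50, 09:20–13:55, 15:36–16:11.

05:14–05:39, 07:45–07:50, 09:20–13:55, 15:36–16:11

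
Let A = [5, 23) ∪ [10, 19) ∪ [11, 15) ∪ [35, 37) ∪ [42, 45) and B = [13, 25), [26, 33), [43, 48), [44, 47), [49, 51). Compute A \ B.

[5, 13) ∪ [35, 37) ∪ [42, 43)

First set merges to [5, 23), [35, 37), [42, 45).
Second set merges to [13, 25), [26, 33), [43, 48), [49, 51).
[5, 23) with B removed leaves [5, 13).
[35, 37) is untouched.
[42, 45) with B removed leaves [42, 43).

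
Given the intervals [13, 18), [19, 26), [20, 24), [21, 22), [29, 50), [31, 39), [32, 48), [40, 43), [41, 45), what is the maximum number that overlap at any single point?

4

Sweep endpoints in order; track running count of active intervals.
Peak of 4 reached at 41.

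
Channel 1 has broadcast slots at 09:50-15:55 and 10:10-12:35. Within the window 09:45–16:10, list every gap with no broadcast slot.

09:45-09:50, 15:55-16:10

Covered (merged): 09:50-15:55.
Complement within 09:45-16:10: 09:45-09:50, 15:55-16:10.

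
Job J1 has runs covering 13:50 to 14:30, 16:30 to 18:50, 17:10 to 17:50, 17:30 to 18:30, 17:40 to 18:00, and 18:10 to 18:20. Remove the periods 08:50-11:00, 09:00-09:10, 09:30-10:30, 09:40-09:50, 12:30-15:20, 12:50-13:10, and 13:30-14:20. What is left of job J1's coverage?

16:30–18:50

First set merges to 13:50–14:30, 16:30–18:50.
Second set merges to 08:50–11:00, 12:30–15:20.
13:50–14:30: fully covered by B → removed.
16:30–18:50: no B overlap → unchanged.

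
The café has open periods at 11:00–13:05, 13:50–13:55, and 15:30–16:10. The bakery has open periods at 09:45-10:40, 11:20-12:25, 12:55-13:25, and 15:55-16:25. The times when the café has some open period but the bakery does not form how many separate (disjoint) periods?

4

A \ B = 11:00-11:20, 12:25-12:55, 13:50-13:55, 15:30-15:55.
That is 4 disjoint pieces.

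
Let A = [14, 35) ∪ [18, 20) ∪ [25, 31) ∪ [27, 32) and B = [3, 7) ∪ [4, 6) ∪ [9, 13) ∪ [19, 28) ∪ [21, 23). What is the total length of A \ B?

A, merged: [14, 35).
B, merged: [3, 7), [9, 13), [19, 28).
A \ B = [14, 19), [28, 35).
Total: 5 + 7 = 12.

12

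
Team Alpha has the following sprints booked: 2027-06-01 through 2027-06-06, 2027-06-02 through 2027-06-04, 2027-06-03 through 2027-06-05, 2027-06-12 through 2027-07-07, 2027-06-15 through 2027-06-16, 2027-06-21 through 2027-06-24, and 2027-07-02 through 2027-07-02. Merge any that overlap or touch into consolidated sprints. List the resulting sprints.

2027-06-01 through 2027-06-06, 2027-06-12 through 2027-07-07

2027-06-02 through 2027-06-04 overlaps/touches 2027-06-01 through 2027-06-06 → extend to 2027-06-01 through 2027-06-06.
2027-06-03 through 2027-06-05 overlaps/touches 2027-06-01 through 2027-06-06 → extend to 2027-06-01 through 2027-06-06.
2027-06-12 through 2027-07-07 is disjoint → start new block.
2027-06-15 through 2027-06-16 overlaps/touches 2027-06-12 through 2027-07-07 → extend to 2027-06-12 through 2027-07-07.
2027-06-21 through 2027-06-24 overlaps/touches 2027-06-12 through 2027-07-07 → extend to 2027-06-12 through 2027-07-07.
2027-07-02 through 2027-07-02 overlaps/touches 2027-06-12 through 2027-07-07 → extend to 2027-06-12 through 2027-07-07.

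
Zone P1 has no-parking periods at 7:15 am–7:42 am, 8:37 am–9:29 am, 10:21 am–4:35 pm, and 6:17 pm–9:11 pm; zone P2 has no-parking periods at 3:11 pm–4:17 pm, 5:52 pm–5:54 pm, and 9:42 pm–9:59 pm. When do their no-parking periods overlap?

7:15 am-7:42 am falls entirely outside B.
8:37 am-9:29 am falls entirely outside B.
10:21 am-4:35 pm overlaps B on 3:11 pm-4:17 pm.
6:17 pm-9:11 pm falls entirely outside B.

3:11 pm-4:17 pm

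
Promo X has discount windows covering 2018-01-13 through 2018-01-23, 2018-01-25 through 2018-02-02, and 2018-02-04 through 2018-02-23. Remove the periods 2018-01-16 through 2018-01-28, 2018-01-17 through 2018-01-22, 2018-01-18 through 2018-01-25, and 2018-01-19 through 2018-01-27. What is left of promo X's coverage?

Merge the second list: 2018-01-16 through 2018-01-28.
2018-01-13 through 2018-01-23 minus B → 2018-01-13 through 2018-01-15.
2018-01-25 through 2018-02-02 minus B → 2018-01-29 through 2018-02-02.
2018-02-04 through 2018-02-23: no B overlap → unchanged.

2018-01-13 through 2018-01-15, 2018-01-29 through 2018-02-02, 2018-02-04 through 2018-02-23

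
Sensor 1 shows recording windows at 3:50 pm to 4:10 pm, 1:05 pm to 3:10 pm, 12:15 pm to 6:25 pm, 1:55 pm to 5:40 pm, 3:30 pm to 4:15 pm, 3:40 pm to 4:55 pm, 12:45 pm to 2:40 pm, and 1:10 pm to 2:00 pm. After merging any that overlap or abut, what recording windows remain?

Sort by start: 12:15 pm-6:25 pm, 12:45 pm-2:40 pm, 1:05 pm-3:10 pm, 1:10 pm-2:00 pm, 1:55 pm-5:40 pm, 3:30 pm-4:15 pm, 3:40 pm-4:55 pm, 3:50 pm-4:10 pm.
12:45 pm-2:40 pm overlaps/touches 12:15 pm-6:25 pm → extend to 12:15 pm-6:25 pm.
1:05 pm-3:10 pm overlaps/touches 12:15 pm-6:25 pm → extend to 12:15 pm-6:25 pm.
1:10 pm-2:00 pm overlaps/touches 12:15 pm-6:25 pm → extend to 12:15 pm-6:25 pm.
1:55 pm-5:40 pm overlaps/touches 12:15 pm-6:25 pm → extend to 12:15 pm-6:25 pm.
3:30 pm-4:15 pm overlaps/touches 12:15 pm-6:25 pm → extend to 12:15 pm-6:25 pm.
3:40 pm-4:55 pm overlaps/touches 12:15 pm-6:25 pm → extend to 12:15 pm-6:25 pm.
3:50 pm-4:10 pm overlaps/touches 12:15 pm-6:25 pm → extend to 12:15 pm-6:25 pm.

12:15 pm-6:25 pm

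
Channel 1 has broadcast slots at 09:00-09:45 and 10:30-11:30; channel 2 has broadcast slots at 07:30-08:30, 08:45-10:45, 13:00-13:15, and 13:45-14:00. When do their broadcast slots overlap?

09:00–09:45, 10:30–10:45

09:00–09:45 meets the second set on 09:00–09:45.
10:30–11:30 meets the second set on 10:30–10:45.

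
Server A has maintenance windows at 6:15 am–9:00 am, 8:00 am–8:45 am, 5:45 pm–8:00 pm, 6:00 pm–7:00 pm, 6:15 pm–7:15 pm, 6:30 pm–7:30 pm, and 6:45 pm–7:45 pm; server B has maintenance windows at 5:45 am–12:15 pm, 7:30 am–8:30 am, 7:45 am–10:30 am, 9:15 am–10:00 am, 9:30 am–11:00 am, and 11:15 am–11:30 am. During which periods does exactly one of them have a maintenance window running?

5:45 am–6:15 am, 9:00 am–12:15 pm, 5:45 pm–8:00 pm

Merge the first list: 6:15 am–9:00 am, 5:45 pm–8:00 pm.
Merge the second list: 5:45 am–12:15 pm.
A \ B = 5:45 pm–8:00 pm.
B \ A = 5:45 am–6:15 am, 9:00 am–12:15 pm.
Union of the two gives the symmetric difference.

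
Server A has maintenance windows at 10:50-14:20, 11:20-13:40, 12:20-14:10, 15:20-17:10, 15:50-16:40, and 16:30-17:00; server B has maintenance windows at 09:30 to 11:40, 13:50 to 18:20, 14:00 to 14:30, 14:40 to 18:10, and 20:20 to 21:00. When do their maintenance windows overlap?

Merge the first list: 10:50–14:20, 15:20–17:10.
Merge the second list: 09:30–11:40, 13:50–18:20, 20:20–21:00.
10:50–14:20 ∩ B → 10:50–11:40, 13:50–14:20.
15:20–17:10 ∩ B → 15:20–17:10.

10:50–11:40, 13:50–14:20, 15:20–17:10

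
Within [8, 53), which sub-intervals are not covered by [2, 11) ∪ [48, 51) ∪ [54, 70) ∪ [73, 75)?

After merging, the occupied span is [2, 11), [48, 51), [54, 70), [73, 75).
Gaps within [8, 53): [11, 48), [51, 53).

[11, 48) ∪ [51, 53)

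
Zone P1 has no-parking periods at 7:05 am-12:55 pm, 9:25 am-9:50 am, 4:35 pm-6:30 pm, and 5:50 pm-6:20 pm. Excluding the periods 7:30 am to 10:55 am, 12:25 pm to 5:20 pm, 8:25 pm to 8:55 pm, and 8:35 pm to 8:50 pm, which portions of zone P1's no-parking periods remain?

A, merged: 7:05 am-12:55 pm, 4:35 pm-6:30 pm.
B, merged: 7:30 am-10:55 am, 12:25 pm-5:20 pm, 8:25 pm-8:55 pm.
7:05 am-12:55 pm minus B → 7:05 am-7:30 am, 10:55 am-12:25 pm.
4:35 pm-6:30 pm minus B → 5:20 pm-6:30 pm.

7:05 am-7:30 am, 10:55 am-12:25 pm, 5:20 pm-6:30 pm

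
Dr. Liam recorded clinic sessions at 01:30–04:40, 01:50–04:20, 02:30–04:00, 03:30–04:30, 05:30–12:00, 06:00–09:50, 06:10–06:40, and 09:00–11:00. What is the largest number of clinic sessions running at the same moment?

Sweep endpoints in order; track running count of active intervals.
Peak of 4 reached at 03:30.

4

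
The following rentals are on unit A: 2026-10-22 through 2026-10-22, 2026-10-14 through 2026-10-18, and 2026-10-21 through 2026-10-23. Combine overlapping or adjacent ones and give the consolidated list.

2026-10-14 through 2026-10-18, 2026-10-21 through 2026-10-23

Sort by start: 2026-10-14 through 2026-10-18, 2026-10-21 through 2026-10-23, 2026-10-22 through 2026-10-22.
2026-10-21 through 2026-10-23 is disjoint → start new block.
2026-10-22 through 2026-10-22 overlaps/touches 2026-10-21 through 2026-10-23 → extend to 2026-10-21 through 2026-10-23.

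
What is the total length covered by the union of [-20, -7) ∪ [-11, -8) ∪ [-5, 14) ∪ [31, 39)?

40

Merged: [-20, -7), [-5, 14), [31, 39).
Lengths: 13 + 19 + 8 = 40.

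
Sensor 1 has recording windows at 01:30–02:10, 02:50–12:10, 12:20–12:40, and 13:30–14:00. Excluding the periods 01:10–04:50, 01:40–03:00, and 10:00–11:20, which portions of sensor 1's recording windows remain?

04:50–10:00, 11:20–12:10, 12:20–12:40, 13:30–14:00

Merge the second list: 01:10–04:50, 10:00–11:20.
01:30–02:10: entirely removed.
02:50–12:10 \ B = 04:50–10:00, 11:20–12:10.
12:20–12:40: nothing removed.
13:30–14:00: nothing removed.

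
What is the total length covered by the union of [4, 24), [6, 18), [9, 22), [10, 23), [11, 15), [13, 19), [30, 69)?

59

Merged: [4, 24), [30, 69).
Lengths: 20 + 39 = 59.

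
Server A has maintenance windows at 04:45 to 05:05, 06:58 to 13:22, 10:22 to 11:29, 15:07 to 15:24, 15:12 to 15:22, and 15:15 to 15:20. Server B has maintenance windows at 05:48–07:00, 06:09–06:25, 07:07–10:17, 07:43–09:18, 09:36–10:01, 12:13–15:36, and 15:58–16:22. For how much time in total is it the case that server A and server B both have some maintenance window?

Merge the first list: 04:45–05:05, 06:58–13:22, 15:07–15:24.
Merge the second list: 05:48–07:00, 07:07–10:17, 12:13–15:36, 15:58–16:22.
A ∩ B = 06:58–07:00, 07:07–10:17, 12:13–13:22, 15:07–15:24.
Total: 2 min + 3 h 10 min + 1 h 9 min + 17 min = 4 h 38 min.

4 h 38 min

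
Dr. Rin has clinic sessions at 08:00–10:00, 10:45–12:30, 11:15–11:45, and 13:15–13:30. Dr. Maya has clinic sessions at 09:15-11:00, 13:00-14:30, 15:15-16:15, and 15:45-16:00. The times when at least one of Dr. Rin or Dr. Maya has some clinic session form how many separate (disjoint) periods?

Merge the first list: 08:00–10:00, 10:45–12:30, 13:15–13:30.
Merge the second list: 09:15–11:00, 13:00–14:30, 15:15–16:15.
A ∪ B = 08:00–12:30, 13:00–14:30, 15:15–16:15.
That is 3 disjoint pieces.

3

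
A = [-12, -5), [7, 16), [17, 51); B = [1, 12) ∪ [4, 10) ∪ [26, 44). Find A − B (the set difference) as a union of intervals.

[-12, -5) ∪ [12, 16) ∪ [17, 26) ∪ [44, 51)

Merge the second list: [1, 12), [26, 44).
[-12, -5): no B overlap → unchanged.
[7, 16) minus B → [12, 16).
[17, 51) minus B → [17, 26), [44, 51).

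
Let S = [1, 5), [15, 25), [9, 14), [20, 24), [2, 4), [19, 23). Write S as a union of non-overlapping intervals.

[1, 5) ∪ [9, 14) ∪ [15, 25)

Sort by start: [1, 5), [2, 4), [9, 14), [15, 25), [19, 23), [20, 24).
[2, 4) overlaps/touches [1, 5) → extend to [1, 5).
[9, 14) is disjoint → start new block.
[15, 25) is disjoint → start new block.
[19, 23) overlaps/touches [15, 25) → extend to [15, 25).
[20, 24) overlaps/touches [15, 25) → extend to [15, 25).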